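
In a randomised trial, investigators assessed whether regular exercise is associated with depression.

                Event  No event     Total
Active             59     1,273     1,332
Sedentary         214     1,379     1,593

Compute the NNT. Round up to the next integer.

12

Risk in treated group = 59/1332 = 0.04429; risk in control = 214/1593 = 0.13434.
Absolute risk reduction = 0.13434 − 0.04429 = 0.09004
NNT = 1 / ARR = 1 / 0.09004 = 11.106 → round up → 12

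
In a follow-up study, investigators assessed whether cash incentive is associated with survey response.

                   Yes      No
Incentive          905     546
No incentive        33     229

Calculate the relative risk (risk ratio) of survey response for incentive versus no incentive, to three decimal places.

4.952

Cells: a = 905, b = 546, c = 33, d = 229.
Risk in exposed = 905/1451 = 0.62371; risk in unexposed = 33/262 = 0.12595.
RR = 0.62371 / 0.12595 = 4.95186
The risk among the exposed is 4.95 times that among the unexposed.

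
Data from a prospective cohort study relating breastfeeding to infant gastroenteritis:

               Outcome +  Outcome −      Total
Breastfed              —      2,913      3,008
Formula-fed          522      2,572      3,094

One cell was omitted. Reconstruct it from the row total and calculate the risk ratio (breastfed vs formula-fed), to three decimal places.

The missing cell is in the exposed row: 3008 − 2913 = 95.
So a = 95, b = 2913, c = 522, d = 2572.
RR = [a/(a+b)] / [c/(c+d)] = (95/3008) / (522/3094) = 0.03158/0.16871 = 0.18720

0.187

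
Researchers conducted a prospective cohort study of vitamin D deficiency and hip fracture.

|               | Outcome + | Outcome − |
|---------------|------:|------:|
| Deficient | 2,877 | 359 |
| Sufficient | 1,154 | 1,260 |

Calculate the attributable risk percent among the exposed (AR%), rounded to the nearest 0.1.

Cells: a = 2877, b = 359, c = 1154, d = 1260.
Risk in exposed = 2877/3236 = 0.88906; risk in unexposed = 1154/2414 = 0.47804.
RR = 0.88906/0.47804 = 1.85979
AR% = (RR − 1)/RR × 100 = (1.85979 − 1)/1.85979 × 100 = 46.2304%

46.2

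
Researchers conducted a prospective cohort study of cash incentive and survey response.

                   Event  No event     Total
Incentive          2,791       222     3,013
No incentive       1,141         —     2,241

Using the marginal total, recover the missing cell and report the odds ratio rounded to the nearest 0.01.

The missing cell is in the unexposed row: 2241 − 1141 = 1100.
So a = 2791, b = 222, c = 1141, d = 1100.
OR = (a·d)/(b·c) = (2791 × 1100) / (222 × 1141) = 3070100 / 253302 = 12.12031

12.12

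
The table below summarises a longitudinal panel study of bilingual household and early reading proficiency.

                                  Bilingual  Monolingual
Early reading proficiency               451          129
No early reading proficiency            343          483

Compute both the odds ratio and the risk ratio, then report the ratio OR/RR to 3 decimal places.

1.827

Reading the table with exposure as columns: a = 451 (Bilingual, case), b = 343 (Bilingual, non-case), c = 129 (Monolingual, case), d = 483.
OR = (451·483)/(343·129) = 217833/44247 = 4.92311
Risk in exposed = 451/794 = 0.56801; risk in unexposed = 129/612 = 0.21078; RR = 2.69475
OR/RR = 4.92311 / 2.69475 = 1.82693
The outcome is not rare, so the OR lies further from 1 than the RR.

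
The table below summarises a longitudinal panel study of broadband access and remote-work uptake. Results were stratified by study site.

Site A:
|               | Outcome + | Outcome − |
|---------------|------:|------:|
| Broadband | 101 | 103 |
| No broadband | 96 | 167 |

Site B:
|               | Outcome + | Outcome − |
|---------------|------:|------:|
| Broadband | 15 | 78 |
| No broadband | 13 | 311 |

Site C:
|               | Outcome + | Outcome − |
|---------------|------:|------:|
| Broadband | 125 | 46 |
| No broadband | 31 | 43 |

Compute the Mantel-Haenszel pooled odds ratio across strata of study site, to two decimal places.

2.35

OR_MH = Σ(aᵢdᵢ/nᵢ) / Σ(bᵢcᵢ/nᵢ), where nᵢ is the stratum total.
Stratum 1 (Site A): n = 467; a·d/n = 101·167/467 = 36.1178; b·c/n = 103·96/467 = 21.1734
Stratum 2 (Site B): n = 417; a·d/n = 15·311/417 = 11.1871; b·c/n = 78·13/417 = 2.4317
Stratum 3 (Site C): n = 245; a·d/n = 125·43/245 = 21.9388; b·c/n = 46·31/245 = 5.8204
OR_MH = (36.1178 + 11.1871 + 21.9388) / (21.1734 + 2.4317 + 5.8204) = 69.2436 / 29.4255 = 2.35318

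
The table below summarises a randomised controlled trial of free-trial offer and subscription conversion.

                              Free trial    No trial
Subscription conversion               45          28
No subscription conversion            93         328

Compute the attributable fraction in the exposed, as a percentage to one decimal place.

75.9

Reading the table with exposure as columns: a = 45 (Free trial, case), b = 93 (Free trial, non-case), c = 28 (No trial, case), d = 328.
Risk in exposed = 45/138 = 0.32609; risk in unexposed = 28/356 = 0.07865.
RR = 0.32609/0.07865 = 4.14596
AR% = (RR − 1)/RR × 100 = (4.14596 − 1)/4.14596 × 100 = 75.8801%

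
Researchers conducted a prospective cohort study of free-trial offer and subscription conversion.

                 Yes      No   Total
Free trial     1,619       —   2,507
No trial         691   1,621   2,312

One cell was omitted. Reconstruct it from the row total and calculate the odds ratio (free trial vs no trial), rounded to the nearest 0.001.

4.277

The missing cell is in the exposed row: 2507 − 1619 = 888.
So a = 1619, b = 888, c = 691, d = 1621.
OR = (a·d)/(b·c) = (1619 × 1621) / (888 × 691) = 2624399 / 613608 = 4.27700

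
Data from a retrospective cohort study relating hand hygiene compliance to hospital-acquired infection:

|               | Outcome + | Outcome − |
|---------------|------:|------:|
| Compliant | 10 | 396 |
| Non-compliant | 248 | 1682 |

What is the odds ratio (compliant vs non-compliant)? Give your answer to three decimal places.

Cells: a = 10, b = 396, c = 248, d = 1682.
OR = (a·d)/(b·c) = (10 × 1682) / (396 × 248) = 16820 / 98208 = 0.17127
Exposure is associated with lower odds of hospital-acquired infection (OR = 0.17 < 1).

0.171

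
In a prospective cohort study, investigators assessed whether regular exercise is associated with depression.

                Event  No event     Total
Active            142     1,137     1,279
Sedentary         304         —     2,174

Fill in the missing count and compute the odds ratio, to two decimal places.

The missing cell is in the unexposed row: 2174 − 304 = 1870.
So a = 142, b = 1137, c = 304, d = 1870.
OR = (a·d)/(b·c) = (142 × 1870) / (1137 × 304) = 265540 / 345648 = 0.76824

0.77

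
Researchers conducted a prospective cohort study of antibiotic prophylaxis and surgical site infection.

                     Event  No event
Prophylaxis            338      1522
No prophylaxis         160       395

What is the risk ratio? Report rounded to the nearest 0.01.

0.63

Cells: a = 338, b = 1522, c = 160, d = 395.
Risk in exposed = 338/1860 = 0.18172; risk in unexposed = 160/555 = 0.28829.
RR = 0.18172 / 0.28829 = 0.63034
The risk is 37% lower among the exposed than among the unexposed.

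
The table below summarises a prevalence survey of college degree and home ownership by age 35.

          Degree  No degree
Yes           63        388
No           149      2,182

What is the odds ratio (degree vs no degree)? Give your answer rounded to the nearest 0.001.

2.378

Reading the table with exposure as columns: a = 63 (Degree, case), b = 149 (Degree, non-case), c = 388 (No degree, case), d = 2182.
OR = (a·d)/(b·c) = (63 × 2182) / (149 × 388) = 137466 / 57812 = 2.37781
The odds of home ownership by age 35 are about 2.38 times as high in the degree group.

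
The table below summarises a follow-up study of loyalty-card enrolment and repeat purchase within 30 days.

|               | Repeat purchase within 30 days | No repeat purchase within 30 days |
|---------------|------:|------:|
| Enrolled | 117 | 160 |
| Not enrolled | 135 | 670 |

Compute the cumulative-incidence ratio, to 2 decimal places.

2.52

Cells: a = 117, b = 160, c = 135, d = 670.
Risk in exposed = 117/277 = 0.42238; risk in unexposed = 135/805 = 0.16770.
RR = 0.42238 / 0.16770 = 2.51865
The risk among the exposed is 2.52 times that among the unexposed.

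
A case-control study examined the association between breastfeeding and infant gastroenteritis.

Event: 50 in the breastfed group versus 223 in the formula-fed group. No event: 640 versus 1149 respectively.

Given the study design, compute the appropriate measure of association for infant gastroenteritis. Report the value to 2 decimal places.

0.40

From the description: a = 50, b = 640, c = 223, d = 1149.
This is a case-control study: participants were sampled on outcome status, so risks in the source population cannot be estimated directly — relative risk is not valid here. The odds ratio is the appropriate measure.
OR = (a·d)/(b·c) = (50 × 1149) / (640 × 223) = 57450 / 142720 = 0.40254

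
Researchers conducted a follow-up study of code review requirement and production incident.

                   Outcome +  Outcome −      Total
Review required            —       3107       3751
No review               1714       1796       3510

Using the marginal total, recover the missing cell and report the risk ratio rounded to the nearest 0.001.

The missing cell is in the exposed row: 3751 − 3107 = 644.
So a = 644, b = 3107, c = 1714, d = 1796.
RR = [a/(a+b)] / [c/(c+d)] = (644/3751) / (1714/3510) = 0.17169/0.48832 = 0.35159

0.352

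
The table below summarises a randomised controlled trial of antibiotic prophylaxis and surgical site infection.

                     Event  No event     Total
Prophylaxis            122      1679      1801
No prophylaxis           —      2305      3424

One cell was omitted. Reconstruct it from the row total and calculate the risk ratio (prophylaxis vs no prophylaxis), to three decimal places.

The missing cell is in the unexposed row: 3424 − 2305 = 1119.
So a = 122, b = 1679, c = 1119, d = 2305.
RR = [a/(a+b)] / [c/(c+d)] = (122/1801) / (1119/3424) = 0.06774/0.32681 = 0.20728

0.207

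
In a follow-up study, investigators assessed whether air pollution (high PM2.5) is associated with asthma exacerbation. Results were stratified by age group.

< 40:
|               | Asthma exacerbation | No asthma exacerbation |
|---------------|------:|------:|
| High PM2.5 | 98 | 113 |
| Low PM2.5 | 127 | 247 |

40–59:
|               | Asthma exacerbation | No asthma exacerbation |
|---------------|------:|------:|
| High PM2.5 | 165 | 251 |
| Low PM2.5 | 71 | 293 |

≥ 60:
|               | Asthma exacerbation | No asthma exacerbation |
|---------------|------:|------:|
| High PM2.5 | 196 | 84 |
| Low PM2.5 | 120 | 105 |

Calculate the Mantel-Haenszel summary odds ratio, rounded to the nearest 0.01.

2.14

OR_MH = Σ(aᵢdᵢ/nᵢ) / Σ(bᵢcᵢ/nᵢ), where nᵢ is the stratum total.
Stratum 1 (< 40): n = 585; a·d/n = 98·247/585 = 41.3778; b·c/n = 113·127/585 = 24.5316
Stratum 2 (40–59): n = 780; a·d/n = 165·293/780 = 61.9808; b·c/n = 251·71/780 = 22.8474
Stratum 3 (≥ 60): n = 505; a·d/n = 196·105/505 = 40.7525; b·c/n = 84·120/505 = 19.9604
OR_MH = (41.3778 + 61.9808 + 40.7525) / (24.5316 + 22.8474 + 19.9604) = 144.1110 / 67.3395 = 2.14007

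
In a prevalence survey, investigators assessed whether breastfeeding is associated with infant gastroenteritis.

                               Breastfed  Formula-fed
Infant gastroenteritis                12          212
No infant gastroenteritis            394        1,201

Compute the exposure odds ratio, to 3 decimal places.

Reading the table with exposure as columns: a = 12 (Breastfed, case), b = 394 (Breastfed, non-case), c = 212 (Formula-fed, case), d = 1201.
OR = (a·d)/(b·c) = (12 × 1201) / (394 × 212) = 14412 / 83528 = 0.17254
Exposure is associated with lower odds of infant gastroenteritis (OR = 0.17 < 1).

0.173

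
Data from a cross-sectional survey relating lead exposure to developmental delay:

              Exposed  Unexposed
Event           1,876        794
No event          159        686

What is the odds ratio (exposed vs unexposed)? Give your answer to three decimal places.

10.194

Reading the table with exposure as columns: a = 1876 (Exposed, case), b = 159 (Exposed, non-case), c = 794 (Unexposed, case), d = 686.
OR = (a·d)/(b·c) = (1876 × 686) / (159 × 794) = 1286936 / 126246 = 10.19388
The odds of developmental delay are about 10.19 times as high in the exposed group.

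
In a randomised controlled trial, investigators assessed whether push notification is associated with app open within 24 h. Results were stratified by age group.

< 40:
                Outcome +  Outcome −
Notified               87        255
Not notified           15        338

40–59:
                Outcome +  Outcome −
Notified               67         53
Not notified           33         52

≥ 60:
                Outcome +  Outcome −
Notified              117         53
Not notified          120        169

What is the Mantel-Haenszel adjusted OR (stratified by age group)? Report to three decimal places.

OR_MH = Σ(aᵢdᵢ/nᵢ) / Σ(bᵢcᵢ/nᵢ), where nᵢ is the stratum total.
Stratum 1 (< 40): n = 695; a·d/n = 87·338/695 = 42.3108; b·c/n = 255·15/695 = 5.5036
Stratum 2 (40–59): n = 205; a·d/n = 67·52/205 = 16.9951; b·c/n = 53·33/205 = 8.5317
Stratum 3 (≥ 60): n = 459; a·d/n = 117·169/459 = 43.0784; b·c/n = 53·120/459 = 13.8562
OR_MH = (42.3108 + 16.9951 + 43.0784) / (5.5036 + 8.5317 + 13.8562) = 102.3843 / 27.8915 = 3.67081

3.671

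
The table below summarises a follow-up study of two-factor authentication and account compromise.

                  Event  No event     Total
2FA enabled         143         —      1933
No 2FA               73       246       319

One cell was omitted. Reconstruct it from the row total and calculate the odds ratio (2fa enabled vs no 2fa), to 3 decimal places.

The missing cell is in the exposed row: 1933 − 143 = 1790.
So a = 143, b = 1790, c = 73, d = 246.
OR = (a·d)/(b·c) = (143 × 246) / (1790 × 73) = 35178 / 130670 = 0.26921

0.269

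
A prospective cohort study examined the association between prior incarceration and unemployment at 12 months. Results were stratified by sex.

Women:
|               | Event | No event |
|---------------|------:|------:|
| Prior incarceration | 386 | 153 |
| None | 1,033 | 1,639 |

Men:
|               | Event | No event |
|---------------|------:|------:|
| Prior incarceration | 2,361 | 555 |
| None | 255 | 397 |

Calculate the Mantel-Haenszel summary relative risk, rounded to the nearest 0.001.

1.971

RR_MH = Σ(aᵢ·n₀ᵢ/nᵢ) / Σ(cᵢ·n₁ᵢ/nᵢ), with n₁ᵢ = aᵢ+bᵢ (exposed), n₀ᵢ = cᵢ+dᵢ (unexposed), nᵢ = n₁ᵢ+n₀ᵢ.
Stratum 1 (Women): n₁ = 539, n₀ = 2672, n = 3211; a·n₀/n = 386·2672/3211 = 321.2059; c·n₁/n = 1033·539/3211 = 173.3999
Stratum 2 (Men): n₁ = 2916, n₀ = 652, n = 3568; a·n₀/n = 2361·652/3568 = 431.4383; c·n₁/n = 255·2916/3568 = 208.4025
RR_MH = (321.2059 + 431.4383) / (173.3999 + 208.4025) = 752.6442 / 381.8023 = 1.97129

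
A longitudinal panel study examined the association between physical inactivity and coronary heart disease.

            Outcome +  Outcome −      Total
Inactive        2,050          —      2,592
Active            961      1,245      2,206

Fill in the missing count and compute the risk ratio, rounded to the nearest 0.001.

1.816

The missing cell is in the exposed row: 2592 − 2050 = 542.
So a = 2050, b = 542, c = 961, d = 1245.
RR = [a/(a+b)] / [c/(c+d)] = (2050/2592) / (961/2206) = 0.79090/0.43563 = 1.81552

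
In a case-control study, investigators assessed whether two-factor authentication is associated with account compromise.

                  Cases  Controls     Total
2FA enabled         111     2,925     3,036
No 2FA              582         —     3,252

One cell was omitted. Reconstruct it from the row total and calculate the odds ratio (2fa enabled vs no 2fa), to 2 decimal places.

The missing cell is in the unexposed row: 3252 − 582 = 2670.
So a = 111, b = 2925, c = 582, d = 2670.
OR = (a·d)/(b·c) = (111 × 2670) / (2925 × 582) = 296370 / 1702350 = 0.17409

0.17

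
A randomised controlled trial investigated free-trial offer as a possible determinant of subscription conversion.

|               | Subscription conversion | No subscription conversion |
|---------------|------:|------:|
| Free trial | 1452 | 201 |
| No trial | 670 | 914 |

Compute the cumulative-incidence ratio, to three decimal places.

2.077

Cells: a = 1452, b = 201, c = 670, d = 914.
Risk in exposed = 1452/1653 = 0.87840; risk in unexposed = 670/1584 = 0.42298.
RR = 0.87840 / 0.42298 = 2.07670
The risk among the exposed is 2.08 times that among the unexposed.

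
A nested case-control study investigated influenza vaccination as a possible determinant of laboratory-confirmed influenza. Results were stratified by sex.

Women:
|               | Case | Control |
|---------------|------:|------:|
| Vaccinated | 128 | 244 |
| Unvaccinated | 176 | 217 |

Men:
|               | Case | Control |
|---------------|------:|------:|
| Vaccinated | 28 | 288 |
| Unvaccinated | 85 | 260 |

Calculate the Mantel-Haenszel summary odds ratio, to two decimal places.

OR_MH = Σ(aᵢdᵢ/nᵢ) / Σ(bᵢcᵢ/nᵢ), where nᵢ is the stratum total.
Stratum 1 (Women): n = 765; a·d/n = 128·217/765 = 36.3085; b·c/n = 244·176/765 = 56.1359
Stratum 2 (Men): n = 661; a·d/n = 28·260/661 = 11.0136; b·c/n = 288·85/661 = 37.0348
OR_MH = (36.3085 + 11.0136) / (56.1359 + 37.0348) = 47.3221 / 93.1707 = 0.50791

0.51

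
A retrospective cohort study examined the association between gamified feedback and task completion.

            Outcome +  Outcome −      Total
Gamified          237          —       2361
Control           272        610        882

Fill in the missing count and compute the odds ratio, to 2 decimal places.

0.25

The missing cell is in the exposed row: 2361 − 237 = 2124.
So a = 237, b = 2124, c = 272, d = 610.
OR = (a·d)/(b·c) = (237 × 610) / (2124 × 272) = 144570 / 577728 = 0.25024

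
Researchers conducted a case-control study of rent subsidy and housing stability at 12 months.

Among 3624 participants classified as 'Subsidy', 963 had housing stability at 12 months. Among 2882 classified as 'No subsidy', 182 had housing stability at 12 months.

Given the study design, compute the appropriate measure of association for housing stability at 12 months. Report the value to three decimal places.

From the description: a = 963, b = 2661, c = 182, d = 2700.
This is a case-control study: participants were sampled on outcome status, so risks in the source population cannot be estimated directly — relative risk is not valid here. The odds ratio is the appropriate measure.
OR = (a·d)/(b·c) = (963 × 2700) / (2661 × 182) = 2600100 / 484302 = 5.36876

5.369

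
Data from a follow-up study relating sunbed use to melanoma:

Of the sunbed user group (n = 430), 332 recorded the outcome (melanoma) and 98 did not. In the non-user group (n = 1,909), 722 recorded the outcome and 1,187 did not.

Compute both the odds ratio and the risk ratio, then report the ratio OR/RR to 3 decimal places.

2.728

From the description: a = 332, b = 98, c = 722, d = 1187.
OR = (332·1187)/(98·722) = 394084/70756 = 5.56962
Risk in exposed = 332/430 = 0.77209; risk in unexposed = 722/1909 = 0.37821; RR = 2.04145
OR/RR = 5.56962 / 2.04145 = 2.72827
The outcome is not rare, so the OR lies further from 1 than the RR.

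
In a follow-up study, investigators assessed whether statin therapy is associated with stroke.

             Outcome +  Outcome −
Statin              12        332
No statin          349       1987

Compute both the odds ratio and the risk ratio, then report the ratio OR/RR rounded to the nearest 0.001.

0.881

Cells: a = 12, b = 332, c = 349, d = 1987.
OR = (12·1987)/(332·349) = 23844/115868 = 0.20579
Risk in exposed = 12/344 = 0.03488; risk in unexposed = 349/2336 = 0.14940; RR = 0.23349
OR/RR = 0.20579 / 0.23349 = 0.88134
The outcome is not rare, so the OR lies further from 1 than the RR.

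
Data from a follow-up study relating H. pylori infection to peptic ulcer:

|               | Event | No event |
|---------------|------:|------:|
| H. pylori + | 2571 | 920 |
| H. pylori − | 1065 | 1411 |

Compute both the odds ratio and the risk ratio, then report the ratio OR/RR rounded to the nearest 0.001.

2.162

Cells: a = 2571, b = 920, c = 1065, d = 1411.
OR = (2571·1411)/(920·1065) = 3627681/979800 = 3.70247
Risk in exposed = 2571/3491 = 0.73647; risk in unexposed = 1065/2476 = 0.43013; RR = 1.71220
OR/RR = 3.70247 / 1.71220 = 2.16241
The outcome is not rare, so the OR lies further from 1 than the RR.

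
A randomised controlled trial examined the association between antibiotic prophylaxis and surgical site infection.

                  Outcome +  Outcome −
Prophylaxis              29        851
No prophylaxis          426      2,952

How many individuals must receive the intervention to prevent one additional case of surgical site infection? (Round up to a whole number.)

11

Risk in treated group = 29/880 = 0.03295; risk in control = 426/3378 = 0.12611.
Absolute risk reduction = 0.12611 − 0.03295 = 0.09316
NNT = 1 / ARR = 1 / 0.09316 = 10.735 → round up → 11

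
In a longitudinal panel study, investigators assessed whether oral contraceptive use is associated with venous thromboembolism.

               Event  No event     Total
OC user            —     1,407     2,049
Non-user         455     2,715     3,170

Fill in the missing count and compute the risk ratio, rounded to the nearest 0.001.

The missing cell is in the exposed row: 2049 − 1407 = 642.
So a = 642, b = 1407, c = 455, d = 2715.
RR = [a/(a+b)] / [c/(c+d)] = (642/2049) / (455/3170) = 0.31332/0.14353 = 2.18294

2.183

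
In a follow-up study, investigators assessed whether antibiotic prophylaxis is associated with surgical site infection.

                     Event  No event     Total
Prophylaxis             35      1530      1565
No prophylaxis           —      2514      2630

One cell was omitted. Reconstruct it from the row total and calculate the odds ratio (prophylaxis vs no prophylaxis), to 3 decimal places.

The missing cell is in the unexposed row: 2630 − 2514 = 116.
So a = 35, b = 1530, c = 116, d = 2514.
OR = (a·d)/(b·c) = (35 × 2514) / (1530 × 116) = 87990 / 177480 = 0.49577

0.496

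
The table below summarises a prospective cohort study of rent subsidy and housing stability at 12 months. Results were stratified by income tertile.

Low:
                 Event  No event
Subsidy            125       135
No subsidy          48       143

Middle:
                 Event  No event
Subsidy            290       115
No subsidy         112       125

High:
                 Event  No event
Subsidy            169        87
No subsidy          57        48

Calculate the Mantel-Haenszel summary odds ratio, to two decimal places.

2.46

OR_MH = Σ(aᵢdᵢ/nᵢ) / Σ(bᵢcᵢ/nᵢ), where nᵢ is the stratum total.
Stratum 1 (Low): n = 451; a·d/n = 125·143/451 = 39.6341; b·c/n = 135·48/451 = 14.3681
Stratum 2 (Middle): n = 642; a·d/n = 290·125/642 = 56.4642; b·c/n = 115·112/642 = 20.0623
Stratum 3 (High): n = 361; a·d/n = 169·48/361 = 22.4709; b·c/n = 87·57/361 = 13.7368
OR_MH = (39.6341 + 56.4642 + 22.4709) / (14.3681 + 20.0623 + 13.7368) = 118.5692 / 48.1672 = 2.46162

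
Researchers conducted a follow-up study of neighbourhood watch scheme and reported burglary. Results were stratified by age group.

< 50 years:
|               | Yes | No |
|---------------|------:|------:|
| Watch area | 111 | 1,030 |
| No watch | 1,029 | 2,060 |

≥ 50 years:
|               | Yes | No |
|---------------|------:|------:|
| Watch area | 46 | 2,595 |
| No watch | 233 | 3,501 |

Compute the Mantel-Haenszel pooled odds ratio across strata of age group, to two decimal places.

OR_MH = Σ(aᵢdᵢ/nᵢ) / Σ(bᵢcᵢ/nᵢ), where nᵢ is the stratum total.
Stratum 1 (< 50 years): n = 4230; a·d/n = 111·2060/4230 = 54.0567; b·c/n = 1030·1029/4230 = 250.5603
Stratum 2 (≥ 50 years): n = 6375; a·d/n = 46·3501/6375 = 25.2621; b·c/n = 2595·233/6375 = 94.8447
OR_MH = (54.0567 + 25.2621) / (250.5603 + 94.8447) = 79.3189 / 345.4050 = 0.22964

0.23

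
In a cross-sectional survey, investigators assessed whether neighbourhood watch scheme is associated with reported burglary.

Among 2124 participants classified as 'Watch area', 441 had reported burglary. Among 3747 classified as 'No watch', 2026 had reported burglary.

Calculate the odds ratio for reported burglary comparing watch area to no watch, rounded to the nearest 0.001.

0.223

From the description: a = 441, b = 1683, c = 2026, d = 1721.
OR = (a·d)/(b·c) = (441 × 1721) / (1683 × 2026) = 758961 / 3409758 = 0.22259
Exposure is associated with lower odds of reported burglary (OR = 0.22 < 1).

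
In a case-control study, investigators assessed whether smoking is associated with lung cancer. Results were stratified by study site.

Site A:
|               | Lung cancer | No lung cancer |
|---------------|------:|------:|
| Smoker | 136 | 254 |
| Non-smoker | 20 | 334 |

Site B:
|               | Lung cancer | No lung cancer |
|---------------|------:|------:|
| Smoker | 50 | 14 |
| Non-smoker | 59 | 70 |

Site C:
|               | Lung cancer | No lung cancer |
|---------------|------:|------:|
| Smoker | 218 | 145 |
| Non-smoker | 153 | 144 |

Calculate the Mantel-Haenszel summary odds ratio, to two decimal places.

OR_MH = Σ(aᵢdᵢ/nᵢ) / Σ(bᵢcᵢ/nᵢ), where nᵢ is the stratum total.
Stratum 1 (Site A): n = 744; a·d/n = 136·334/744 = 61.0538; b·c/n = 254·20/744 = 6.8280
Stratum 2 (Site B): n = 193; a·d/n = 50·70/193 = 18.1347; b·c/n = 14·59/193 = 4.2798
Stratum 3 (Site C): n = 660; a·d/n = 218·144/660 = 47.5636; b·c/n = 145·153/660 = 33.6136
OR_MH = (61.0538 + 18.1347 + 47.5636) / (6.8280 + 4.2798 + 33.6136) = 126.7521 / 44.7214 = 2.83426

2.83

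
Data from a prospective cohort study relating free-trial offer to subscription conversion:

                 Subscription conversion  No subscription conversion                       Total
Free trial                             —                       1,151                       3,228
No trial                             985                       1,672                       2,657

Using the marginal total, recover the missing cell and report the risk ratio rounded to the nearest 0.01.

1.74

The missing cell is in the exposed row: 3228 − 1151 = 2077.
So a = 2077, b = 1151, c = 985, d = 1672.
RR = [a/(a+b)] / [c/(c+d)] = (2077/3228) / (985/2657) = 0.64343/0.37072 = 1.73563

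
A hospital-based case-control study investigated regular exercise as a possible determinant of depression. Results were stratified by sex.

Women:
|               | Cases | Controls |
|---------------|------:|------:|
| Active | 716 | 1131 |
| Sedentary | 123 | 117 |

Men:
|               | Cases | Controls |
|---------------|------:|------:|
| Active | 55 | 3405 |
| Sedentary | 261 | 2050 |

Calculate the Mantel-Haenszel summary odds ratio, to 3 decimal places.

OR_MH = Σ(aᵢdᵢ/nᵢ) / Σ(bᵢcᵢ/nᵢ), where nᵢ is the stratum total.
Stratum 1 (Women): n = 2087; a·d/n = 716·117/2087 = 40.1399; b·c/n = 1131·123/2087 = 66.6569
Stratum 2 (Men): n = 5771; a·d/n = 55·2050/5771 = 19.5373; b·c/n = 3405·261/5771 = 153.9950
OR_MH = (40.1399 + 19.5373) / (66.6569 + 153.9950) = 59.6773 / 220.6519 = 0.27046

0.270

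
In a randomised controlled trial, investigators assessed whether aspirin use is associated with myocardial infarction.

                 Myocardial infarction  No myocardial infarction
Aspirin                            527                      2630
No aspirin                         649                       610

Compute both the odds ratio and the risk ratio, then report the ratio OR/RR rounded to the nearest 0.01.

Cells: a = 527, b = 2630, c = 649, d = 610.
OR = (527·610)/(2630·649) = 321470/1706870 = 0.18834
Risk in exposed = 527/3157 = 0.16693; risk in unexposed = 649/1259 = 0.51549; RR = 0.32383
OR/RR = 0.18834 / 0.32383 = 0.58160
The outcome is not rare, so the OR lies further from 1 than the RR.

0.58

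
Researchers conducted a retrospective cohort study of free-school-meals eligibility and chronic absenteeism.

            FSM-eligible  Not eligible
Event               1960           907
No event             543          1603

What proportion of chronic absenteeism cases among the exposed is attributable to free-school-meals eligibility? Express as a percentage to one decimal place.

53.9

Reading the table with exposure as columns: a = 1960 (FSM-eligible, case), b = 543 (FSM-eligible, non-case), c = 907 (Not eligible, case), d = 1603.
Risk in exposed = 1960/2503 = 0.78306; risk in unexposed = 907/2510 = 0.36135.
RR = 0.78306/0.36135 = 2.16701
AR% = (RR − 1)/RR × 100 = (2.16701 − 1)/2.16701 × 100 = 53.8535%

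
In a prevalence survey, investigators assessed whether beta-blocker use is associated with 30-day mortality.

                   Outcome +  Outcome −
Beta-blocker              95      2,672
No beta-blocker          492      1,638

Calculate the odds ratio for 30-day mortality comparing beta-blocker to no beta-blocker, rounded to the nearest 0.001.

0.118

Cells: a = 95, b = 2672, c = 492, d = 1638.
OR = (a·d)/(b·c) = (95 × 1638) / (2672 × 492) = 155610 / 1314624 = 0.11837
Exposure is associated with lower odds of 30-day mortality (OR = 0.12 < 1).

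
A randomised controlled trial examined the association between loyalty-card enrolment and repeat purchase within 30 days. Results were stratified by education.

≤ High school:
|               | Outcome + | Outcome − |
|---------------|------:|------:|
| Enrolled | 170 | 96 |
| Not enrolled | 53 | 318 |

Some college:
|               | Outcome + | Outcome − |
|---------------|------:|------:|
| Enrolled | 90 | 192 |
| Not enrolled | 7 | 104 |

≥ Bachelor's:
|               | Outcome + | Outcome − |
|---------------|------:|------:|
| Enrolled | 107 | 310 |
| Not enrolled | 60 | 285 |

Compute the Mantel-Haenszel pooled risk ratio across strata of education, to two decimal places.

2.88

RR_MH = Σ(aᵢ·n₀ᵢ/nᵢ) / Σ(cᵢ·n₁ᵢ/nᵢ), with n₁ᵢ = aᵢ+bᵢ (exposed), n₀ᵢ = cᵢ+dᵢ (unexposed), nᵢ = n₁ᵢ+n₀ᵢ.
Stratum 1 (≤ High school): n₁ = 266, n₀ = 371, n = 637; a·n₀/n = 170·371/637 = 99.0110; c·n₁/n = 53·266/637 = 22.1319
Stratum 2 (Some college): n₁ = 282, n₀ = 111, n = 393; a·n₀/n = 90·111/393 = 25.4198; c·n₁/n = 7·282/393 = 5.0229
Stratum 3 (≥ Bachelor's): n₁ = 417, n₀ = 345, n = 762; a·n₀/n = 107·345/762 = 48.4449; c·n₁/n = 60·417/762 = 32.8346
RR_MH = (99.0110 + 25.4198 + 48.4449) / (22.1319 + 5.0229 + 32.8346) = 172.8757 / 59.9894 = 2.88177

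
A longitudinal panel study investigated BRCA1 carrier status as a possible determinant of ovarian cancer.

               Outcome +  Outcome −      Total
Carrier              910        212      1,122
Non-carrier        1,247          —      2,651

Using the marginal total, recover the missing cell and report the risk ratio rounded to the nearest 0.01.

The missing cell is in the unexposed row: 2651 − 1247 = 1404.
So a = 910, b = 212, c = 1247, d = 1404.
RR = [a/(a+b)] / [c/(c+d)] = (910/1122) / (1247/2651) = 0.81105/0.47039 = 1.72422

1.72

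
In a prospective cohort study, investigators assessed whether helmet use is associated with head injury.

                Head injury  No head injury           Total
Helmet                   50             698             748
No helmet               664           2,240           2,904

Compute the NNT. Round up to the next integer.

Risk in treated group = 50/748 = 0.06684; risk in control = 664/2904 = 0.22865.
Absolute risk reduction = 0.22865 − 0.06684 = 0.16181
NNT = 1 / ARR = 1 / 0.16181 = 6.180 → round up → 7

7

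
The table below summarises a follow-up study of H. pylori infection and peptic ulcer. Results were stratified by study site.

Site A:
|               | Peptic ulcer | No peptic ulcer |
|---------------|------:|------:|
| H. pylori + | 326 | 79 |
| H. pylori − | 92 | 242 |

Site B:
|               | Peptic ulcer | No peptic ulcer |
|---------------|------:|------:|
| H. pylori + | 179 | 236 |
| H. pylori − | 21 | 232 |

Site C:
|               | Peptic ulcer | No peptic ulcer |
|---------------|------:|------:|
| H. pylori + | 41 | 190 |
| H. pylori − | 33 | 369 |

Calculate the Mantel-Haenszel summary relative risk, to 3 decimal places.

RR_MH = Σ(aᵢ·n₀ᵢ/nᵢ) / Σ(cᵢ·n₁ᵢ/nᵢ), with n₁ᵢ = aᵢ+bᵢ (exposed), n₀ᵢ = cᵢ+dᵢ (unexposed), nᵢ = n₁ᵢ+n₀ᵢ.
Stratum 1 (Site A): n₁ = 405, n₀ = 334, n = 739; a·n₀/n = 326·334/739 = 147.3396; c·n₁/n = 92·405/739 = 50.4195
Stratum 2 (Site B): n₁ = 415, n₀ = 253, n = 668; a·n₀/n = 179·253/668 = 67.7949; c·n₁/n = 21·415/668 = 13.0464
Stratum 3 (Site C): n₁ = 231, n₀ = 402, n = 633; a·n₀/n = 41·402/633 = 26.0379; c·n₁/n = 33·231/633 = 12.0427
RR_MH = (147.3396 + 67.7949 + 26.0379) / (50.4195 + 13.0464 + 12.0427) = 241.1725 / 75.5085 = 3.19398

3.194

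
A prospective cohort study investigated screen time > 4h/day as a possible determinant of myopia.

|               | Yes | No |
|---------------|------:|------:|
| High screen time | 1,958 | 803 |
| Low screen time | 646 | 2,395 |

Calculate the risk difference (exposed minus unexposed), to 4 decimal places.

0.4967

Cells: a = 1958, b = 803, c = 646, d = 2395.
Risk in exposed = 1958/2761 = 0.709163; risk in unexposed = 646/3041 = 0.212430.
Risk difference = 0.709163 − 0.212430 = 0.496733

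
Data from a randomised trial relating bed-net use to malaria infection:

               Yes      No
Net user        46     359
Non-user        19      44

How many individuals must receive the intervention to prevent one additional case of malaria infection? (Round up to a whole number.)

Risk in treated group = 46/405 = 0.11358; risk in control = 19/63 = 0.30159.
Absolute risk reduction = 0.30159 − 0.11358 = 0.18801
NNT = 1 / ARR = 1 / 0.18801 = 5.319 → round up → 6

6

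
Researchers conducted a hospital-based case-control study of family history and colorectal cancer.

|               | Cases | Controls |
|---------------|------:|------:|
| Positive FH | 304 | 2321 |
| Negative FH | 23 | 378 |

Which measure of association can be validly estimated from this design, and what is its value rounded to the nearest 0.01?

2.15

Cells: a = 304, b = 2321, c = 23, d = 378.
This is a hospital-based case-control study: participants were sampled on outcome status, so risks in the source population cannot be estimated directly — relative risk is not valid here. The odds ratio is the appropriate measure.
OR = (a·d)/(b·c) = (304 × 378) / (2321 × 23) = 114912 / 53383 = 2.15260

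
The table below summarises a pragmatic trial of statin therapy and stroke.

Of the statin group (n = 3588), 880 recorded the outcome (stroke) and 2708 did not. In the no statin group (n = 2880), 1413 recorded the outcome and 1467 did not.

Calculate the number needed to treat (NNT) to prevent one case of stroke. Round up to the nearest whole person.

Risk in treated group = 880/3588 = 0.24526; risk in control = 1413/2880 = 0.49062.
Absolute risk reduction = 0.49062 − 0.24526 = 0.24536
NNT = 1 / ARR = 1 / 0.24536 = 4.076 → round up → 5

5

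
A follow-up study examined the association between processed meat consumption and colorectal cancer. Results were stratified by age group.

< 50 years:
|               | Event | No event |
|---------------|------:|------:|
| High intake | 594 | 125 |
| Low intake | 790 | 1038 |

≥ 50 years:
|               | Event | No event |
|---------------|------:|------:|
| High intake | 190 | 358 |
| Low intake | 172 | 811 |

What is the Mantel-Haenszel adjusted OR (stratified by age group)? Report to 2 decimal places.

OR_MH = Σ(aᵢdᵢ/nᵢ) / Σ(bᵢcᵢ/nᵢ), where nᵢ is the stratum total.
Stratum 1 (< 50 years): n = 2547; a·d/n = 594·1038/2547 = 242.0777; b·c/n = 125·790/2547 = 38.7711
Stratum 2 (≥ 50 years): n = 1531; a·d/n = 190·811/1531 = 100.6466; b·c/n = 358·172/1531 = 40.2195
OR_MH = (242.0777 + 100.6466) / (38.7711 + 40.2195) = 342.7244 / 78.9906 = 4.33880

4.34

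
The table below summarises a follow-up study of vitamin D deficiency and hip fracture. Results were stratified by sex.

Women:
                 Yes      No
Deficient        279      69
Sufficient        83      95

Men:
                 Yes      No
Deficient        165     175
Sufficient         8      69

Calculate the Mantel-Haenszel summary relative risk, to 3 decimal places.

2.033

RR_MH = Σ(aᵢ·n₀ᵢ/nᵢ) / Σ(cᵢ·n₁ᵢ/nᵢ), with n₁ᵢ = aᵢ+bᵢ (exposed), n₀ᵢ = cᵢ+dᵢ (unexposed), nᵢ = n₁ᵢ+n₀ᵢ.
Stratum 1 (Women): n₁ = 348, n₀ = 178, n = 526; a·n₀/n = 279·178/526 = 94.4144; c·n₁/n = 83·348/526 = 54.9125
Stratum 2 (Men): n₁ = 340, n₀ = 77, n = 417; a·n₀/n = 165·77/417 = 30.4676; c·n₁/n = 8·340/417 = 6.5228
RR_MH = (94.4144 + 30.4676) / (54.9125 + 6.5228) = 124.8821 / 61.4353 = 2.03274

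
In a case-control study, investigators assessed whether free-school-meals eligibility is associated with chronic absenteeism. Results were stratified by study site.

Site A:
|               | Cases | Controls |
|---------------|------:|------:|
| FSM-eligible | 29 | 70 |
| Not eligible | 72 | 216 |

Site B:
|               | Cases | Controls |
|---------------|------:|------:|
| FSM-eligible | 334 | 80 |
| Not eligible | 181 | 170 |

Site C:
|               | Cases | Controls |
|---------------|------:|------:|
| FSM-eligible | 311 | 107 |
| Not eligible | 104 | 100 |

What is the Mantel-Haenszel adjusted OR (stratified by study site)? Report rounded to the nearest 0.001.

OR_MH = Σ(aᵢdᵢ/nᵢ) / Σ(bᵢcᵢ/nᵢ), where nᵢ is the stratum total.
Stratum 1 (Site A): n = 387; a·d/n = 29·216/387 = 16.1860; b·c/n = 70·72/387 = 13.0233
Stratum 2 (Site B): n = 765; a·d/n = 334·170/765 = 74.2222; b·c/n = 80·181/765 = 18.9281
Stratum 3 (Site C): n = 622; a·d/n = 311·100/622 = 50.0000; b·c/n = 107·104/622 = 17.8907
OR_MH = (16.1860 + 74.2222 + 50.0000) / (13.0233 + 18.9281 + 17.8907) = 140.4083 / 49.8420 = 2.81707

2.817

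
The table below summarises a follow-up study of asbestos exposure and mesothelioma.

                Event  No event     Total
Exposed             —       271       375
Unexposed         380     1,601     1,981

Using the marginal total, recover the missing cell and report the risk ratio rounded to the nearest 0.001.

1.446

The missing cell is in the exposed row: 375 − 271 = 104.
So a = 104, b = 271, c = 380, d = 1601.
RR = [a/(a+b)] / [c/(c+d)] = (104/375) / (380/1981) = 0.27733/0.19182 = 1.44578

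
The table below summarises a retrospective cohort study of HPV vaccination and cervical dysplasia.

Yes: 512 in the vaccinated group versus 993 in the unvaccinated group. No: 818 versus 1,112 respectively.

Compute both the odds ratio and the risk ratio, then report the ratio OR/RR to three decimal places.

From the description: a = 512, b = 818, c = 993, d = 1112.
OR = (512·1112)/(818·993) = 569344/812274 = 0.70093
Risk in exposed = 512/1330 = 0.38496; risk in unexposed = 993/2105 = 0.47173; RR = 0.81606
OR/RR = 0.70093 / 0.81606 = 0.85892
The outcome is not rare, so the OR lies further from 1 than the RR.

0.859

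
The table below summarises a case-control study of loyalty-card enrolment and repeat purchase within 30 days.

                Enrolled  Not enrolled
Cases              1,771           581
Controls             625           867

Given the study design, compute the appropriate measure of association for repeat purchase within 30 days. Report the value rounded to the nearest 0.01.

Reading the table with exposure as columns: a = 1771 (Enrolled, case), b = 625 (Enrolled, non-case), c = 581 (Not enrolled, case), d = 867.
This is a case-control study: participants were sampled on outcome status, so risks in the source population cannot be estimated directly — relative risk is not valid here. The odds ratio is the appropriate measure.
OR = (a·d)/(b·c) = (1771 × 867) / (625 × 581) = 1535457 / 363125 = 4.22845

4.23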